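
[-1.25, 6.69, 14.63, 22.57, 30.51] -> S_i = -1.25 + 7.94*i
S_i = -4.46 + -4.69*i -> [-4.46, -9.15, -13.84, -18.53, -23.22]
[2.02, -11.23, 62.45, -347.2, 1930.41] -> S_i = 2.02*(-5.56)^i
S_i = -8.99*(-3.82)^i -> [-8.99, 34.34, -131.19, 501.13, -1914.31]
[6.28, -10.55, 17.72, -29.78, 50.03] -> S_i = 6.28*(-1.68)^i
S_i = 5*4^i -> [5, 20, 80, 320, 1280]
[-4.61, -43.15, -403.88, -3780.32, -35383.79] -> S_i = -4.61*9.36^i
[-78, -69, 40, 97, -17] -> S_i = Random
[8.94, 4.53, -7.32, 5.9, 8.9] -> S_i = Random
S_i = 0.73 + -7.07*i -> [0.73, -6.34, -13.41, -20.48, -27.55]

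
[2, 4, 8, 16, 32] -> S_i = 2*2^i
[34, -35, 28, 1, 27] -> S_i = Random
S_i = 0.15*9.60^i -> [0.15, 1.44, 13.82, 132.71, 1274.02]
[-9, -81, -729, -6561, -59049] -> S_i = -9*9^i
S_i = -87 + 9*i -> [-87, -78, -69, -60, -51]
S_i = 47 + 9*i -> [47, 56, 65, 74, 83]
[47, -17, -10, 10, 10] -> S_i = Random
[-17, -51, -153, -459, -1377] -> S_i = -17*3^i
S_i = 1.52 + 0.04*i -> [1.52, 1.56, 1.6, 1.64, 1.68]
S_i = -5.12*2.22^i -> [-5.12, -11.37, -25.23, -56.02, -124.36]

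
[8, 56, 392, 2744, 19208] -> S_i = 8*7^i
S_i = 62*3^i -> [62, 186, 558, 1674, 5022]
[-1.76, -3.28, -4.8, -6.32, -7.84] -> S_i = -1.76 + -1.52*i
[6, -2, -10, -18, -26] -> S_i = 6 + -8*i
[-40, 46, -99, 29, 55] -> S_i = Random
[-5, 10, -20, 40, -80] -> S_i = -5*-2^i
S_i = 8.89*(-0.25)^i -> [8.89, -2.22, 0.56, -0.14, 0.03]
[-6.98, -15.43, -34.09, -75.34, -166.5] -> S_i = -6.98*2.21^i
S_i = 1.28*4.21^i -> [1.28, 5.39, 22.69, 95.51, 402.1]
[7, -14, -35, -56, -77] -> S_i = 7 + -21*i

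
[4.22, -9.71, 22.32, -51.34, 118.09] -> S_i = 4.22*(-2.30)^i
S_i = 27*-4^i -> [27, -108, 432, -1728, 6912]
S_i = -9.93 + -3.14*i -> [-9.93, -13.07, -16.21, -19.35, -22.49]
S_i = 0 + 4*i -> [0, 4, 8, 12, 16]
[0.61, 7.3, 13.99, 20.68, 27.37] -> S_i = 0.61 + 6.69*i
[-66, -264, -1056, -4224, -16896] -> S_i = -66*4^i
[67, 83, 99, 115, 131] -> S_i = 67 + 16*i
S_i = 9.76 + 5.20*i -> [9.76, 14.96, 20.16, 25.36, 30.56]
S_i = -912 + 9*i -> [-912, -903, -894, -885, -876]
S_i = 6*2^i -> [6, 12, 24, 48, 96]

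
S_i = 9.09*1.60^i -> [9.09, 14.54, 23.27, 37.23, 59.57]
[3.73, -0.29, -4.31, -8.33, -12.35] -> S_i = 3.73 + -4.02*i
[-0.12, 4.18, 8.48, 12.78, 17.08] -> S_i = -0.12 + 4.30*i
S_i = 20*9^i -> [20, 180, 1620, 14580, 131220]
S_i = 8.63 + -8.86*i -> [8.63, -0.23, -9.09, -17.95, -26.81]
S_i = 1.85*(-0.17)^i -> [1.85, -0.31, 0.05, -0.01, 0.0]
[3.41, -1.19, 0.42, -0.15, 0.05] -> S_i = 3.41*(-0.35)^i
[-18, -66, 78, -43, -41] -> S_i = Random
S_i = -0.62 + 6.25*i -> [-0.62, 5.63, 11.88, 18.13, 24.38]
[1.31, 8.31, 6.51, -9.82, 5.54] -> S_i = Random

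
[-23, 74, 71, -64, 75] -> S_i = Random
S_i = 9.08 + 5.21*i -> [9.08, 14.29, 19.5, 24.71, 29.92]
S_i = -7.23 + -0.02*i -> [-7.23, -7.25, -7.27, -7.29, -7.31]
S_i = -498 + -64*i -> [-498, -562, -626, -690, -754]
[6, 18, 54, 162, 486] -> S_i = 6*3^i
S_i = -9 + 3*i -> [-9, -6, -3, 0, 3]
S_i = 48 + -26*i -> [48, 22, -4, -30, -56]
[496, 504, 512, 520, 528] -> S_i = 496 + 8*i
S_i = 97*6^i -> [97, 582, 3492, 20952, 125712]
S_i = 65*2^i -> [65, 130, 260, 520, 1040]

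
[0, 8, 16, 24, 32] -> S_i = 0 + 8*i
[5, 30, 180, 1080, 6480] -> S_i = 5*6^i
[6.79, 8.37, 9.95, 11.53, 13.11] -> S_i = 6.79 + 1.58*i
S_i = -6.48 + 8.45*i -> [-6.48, 1.97, 10.42, 18.87, 27.32]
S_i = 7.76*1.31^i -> [7.76, 10.17, 13.32, 17.45, 22.85]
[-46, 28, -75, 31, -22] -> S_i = Random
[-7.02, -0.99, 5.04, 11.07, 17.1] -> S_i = -7.02 + 6.03*i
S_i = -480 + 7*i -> [-480, -473, -466, -459, -452]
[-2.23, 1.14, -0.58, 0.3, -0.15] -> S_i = -2.23*(-0.51)^i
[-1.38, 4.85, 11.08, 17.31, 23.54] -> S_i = -1.38 + 6.23*i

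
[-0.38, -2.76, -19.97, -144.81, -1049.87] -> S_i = -0.38*7.25^i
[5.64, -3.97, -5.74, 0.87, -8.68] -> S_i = Random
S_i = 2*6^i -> [2, 12, 72, 432, 2592]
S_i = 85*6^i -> [85, 510, 3060, 18360, 110160]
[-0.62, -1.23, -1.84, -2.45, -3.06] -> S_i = -0.62 + -0.61*i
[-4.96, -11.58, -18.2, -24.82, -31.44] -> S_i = -4.96 + -6.62*i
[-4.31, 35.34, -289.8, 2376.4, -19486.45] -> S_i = -4.31*(-8.20)^i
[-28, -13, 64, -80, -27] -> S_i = Random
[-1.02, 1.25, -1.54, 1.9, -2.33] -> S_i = -1.02*(-1.23)^i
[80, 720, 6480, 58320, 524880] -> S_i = 80*9^i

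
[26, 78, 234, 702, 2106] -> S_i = 26*3^i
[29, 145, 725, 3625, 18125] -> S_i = 29*5^i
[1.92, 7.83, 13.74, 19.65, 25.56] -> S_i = 1.92 + 5.91*i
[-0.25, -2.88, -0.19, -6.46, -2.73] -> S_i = Random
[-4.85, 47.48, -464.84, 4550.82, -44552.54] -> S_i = -4.85*(-9.79)^i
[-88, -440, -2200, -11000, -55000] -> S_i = -88*5^i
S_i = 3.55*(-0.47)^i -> [3.55, -1.67, 0.78, -0.37, 0.17]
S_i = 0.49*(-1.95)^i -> [0.49, -0.96, 1.86, -3.63, 7.08]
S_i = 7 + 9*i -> [7, 16, 25, 34, 43]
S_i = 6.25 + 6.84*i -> [6.25, 13.09, 19.93, 26.77, 33.61]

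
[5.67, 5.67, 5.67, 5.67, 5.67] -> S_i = 5.67*1.00^i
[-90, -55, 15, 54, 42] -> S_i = Random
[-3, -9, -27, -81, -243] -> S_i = -3*3^i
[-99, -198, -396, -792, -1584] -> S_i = -99*2^i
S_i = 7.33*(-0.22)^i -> [7.33, -1.61, 0.35, -0.08, 0.02]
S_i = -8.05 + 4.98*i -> [-8.05, -3.07, 1.91, 6.89, 11.87]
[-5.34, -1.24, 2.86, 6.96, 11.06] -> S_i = -5.34 + 4.10*i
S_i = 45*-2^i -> [45, -90, 180, -360, 720]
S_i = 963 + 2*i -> [963, 965, 967, 969, 971]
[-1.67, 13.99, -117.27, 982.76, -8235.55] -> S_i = -1.67*(-8.38)^i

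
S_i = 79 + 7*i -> [79, 86, 93, 100, 107]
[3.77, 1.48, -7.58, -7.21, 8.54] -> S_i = Random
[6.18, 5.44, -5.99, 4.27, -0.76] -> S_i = Random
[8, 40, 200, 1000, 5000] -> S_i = 8*5^i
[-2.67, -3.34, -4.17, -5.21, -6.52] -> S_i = -2.67*1.25^i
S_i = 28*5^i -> [28, 140, 700, 3500, 17500]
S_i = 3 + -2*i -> [3, 1, -1, -3, -5]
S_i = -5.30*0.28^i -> [-5.3, -1.48, -0.42, -0.12, -0.03]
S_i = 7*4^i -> [7, 28, 112, 448, 1792]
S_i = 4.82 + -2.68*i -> [4.82, 2.14, -0.54, -3.22, -5.9]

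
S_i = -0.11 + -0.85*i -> [-0.11, -0.96, -1.81, -2.66, -3.51]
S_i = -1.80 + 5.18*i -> [-1.8, 3.38, 8.56, 13.74, 18.92]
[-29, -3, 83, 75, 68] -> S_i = Random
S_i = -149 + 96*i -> [-149, -53, 43, 139, 235]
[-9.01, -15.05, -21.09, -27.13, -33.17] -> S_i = -9.01 + -6.04*i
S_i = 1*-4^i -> [1, -4, 16, -64, 256]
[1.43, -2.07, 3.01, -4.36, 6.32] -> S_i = 1.43*(-1.45)^i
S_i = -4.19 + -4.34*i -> [-4.19, -8.53, -12.87, -17.21, -21.55]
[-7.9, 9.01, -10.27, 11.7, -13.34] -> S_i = -7.90*(-1.14)^i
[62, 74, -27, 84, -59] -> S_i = Random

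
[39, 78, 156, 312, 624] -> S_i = 39*2^i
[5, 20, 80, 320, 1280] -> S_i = 5*4^i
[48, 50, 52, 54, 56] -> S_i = 48 + 2*i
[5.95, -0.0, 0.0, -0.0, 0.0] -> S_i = 5.95*-0.00^i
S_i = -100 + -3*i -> [-100, -103, -106, -109, -112]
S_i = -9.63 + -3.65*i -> [-9.63, -13.28, -16.93, -20.58, -24.23]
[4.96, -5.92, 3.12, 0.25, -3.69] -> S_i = Random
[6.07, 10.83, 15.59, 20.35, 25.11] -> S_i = 6.07 + 4.76*i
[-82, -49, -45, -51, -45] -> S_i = Random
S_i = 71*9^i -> [71, 639, 5751, 51759, 465831]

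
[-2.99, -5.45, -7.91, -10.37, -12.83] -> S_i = -2.99 + -2.46*i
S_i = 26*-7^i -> [26, -182, 1274, -8918, 62426]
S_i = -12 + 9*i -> [-12, -3, 6, 15, 24]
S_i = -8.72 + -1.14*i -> [-8.72, -9.86, -11.0, -12.14, -13.28]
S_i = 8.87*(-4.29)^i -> [8.87, -38.05, 163.24, -700.32, 3004.37]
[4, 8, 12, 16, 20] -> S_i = 4 + 4*i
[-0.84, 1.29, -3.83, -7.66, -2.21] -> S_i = Random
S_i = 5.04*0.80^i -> [5.04, 4.03, 3.23, 2.58, 2.06]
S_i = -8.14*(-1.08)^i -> [-8.14, 8.79, -9.49, 10.25, -11.07]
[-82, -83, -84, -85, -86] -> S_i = -82 + -1*i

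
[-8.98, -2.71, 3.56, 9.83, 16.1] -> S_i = -8.98 + 6.27*i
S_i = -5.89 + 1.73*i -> [-5.89, -4.16, -2.43, -0.7, 1.03]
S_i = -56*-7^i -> [-56, 392, -2744, 19208, -134456]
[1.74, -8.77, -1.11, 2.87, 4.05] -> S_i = Random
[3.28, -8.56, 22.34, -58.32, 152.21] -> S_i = 3.28*(-2.61)^i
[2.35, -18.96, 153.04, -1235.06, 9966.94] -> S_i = 2.35*(-8.07)^i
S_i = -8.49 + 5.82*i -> [-8.49, -2.67, 3.15, 8.97, 14.79]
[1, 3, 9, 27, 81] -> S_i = 1*3^i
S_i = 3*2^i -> [3, 6, 12, 24, 48]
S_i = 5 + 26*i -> [5, 31, 57, 83, 109]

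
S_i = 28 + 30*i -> [28, 58, 88, 118, 148]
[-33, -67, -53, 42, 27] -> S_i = Random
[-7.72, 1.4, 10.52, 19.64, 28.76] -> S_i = -7.72 + 9.12*i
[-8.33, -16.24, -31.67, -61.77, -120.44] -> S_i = -8.33*1.95^i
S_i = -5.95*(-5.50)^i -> [-5.95, 32.72, -179.99, 989.93, -5444.62]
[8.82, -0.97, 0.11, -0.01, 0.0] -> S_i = 8.82*(-0.11)^i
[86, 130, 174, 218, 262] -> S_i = 86 + 44*i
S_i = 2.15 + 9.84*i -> [2.15, 11.99, 21.83, 31.67, 41.51]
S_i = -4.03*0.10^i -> [-4.03, -0.4, -0.04, -0.0, -0.0]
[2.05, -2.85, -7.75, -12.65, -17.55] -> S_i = 2.05 + -4.90*i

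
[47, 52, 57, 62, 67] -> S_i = 47 + 5*i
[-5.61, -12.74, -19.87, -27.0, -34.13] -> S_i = -5.61 + -7.13*i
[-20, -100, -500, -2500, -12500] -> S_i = -20*5^i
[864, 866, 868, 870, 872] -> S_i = 864 + 2*i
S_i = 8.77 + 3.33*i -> [8.77, 12.1, 15.43, 18.76, 22.09]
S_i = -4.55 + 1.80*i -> [-4.55, -2.75, -0.95, 0.85, 2.65]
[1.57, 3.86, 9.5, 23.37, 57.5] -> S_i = 1.57*2.46^i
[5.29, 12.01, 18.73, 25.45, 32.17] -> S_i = 5.29 + 6.72*i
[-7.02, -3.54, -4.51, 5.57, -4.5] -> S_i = Random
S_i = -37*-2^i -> [-37, 74, -148, 296, -592]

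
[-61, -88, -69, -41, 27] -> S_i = Random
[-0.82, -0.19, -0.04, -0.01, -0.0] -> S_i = -0.82*0.23^i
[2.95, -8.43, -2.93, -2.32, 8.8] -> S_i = Random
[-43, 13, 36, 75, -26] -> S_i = Random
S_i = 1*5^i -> [1, 5, 25, 125, 625]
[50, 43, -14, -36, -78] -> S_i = Random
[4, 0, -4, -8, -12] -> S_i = 4 + -4*i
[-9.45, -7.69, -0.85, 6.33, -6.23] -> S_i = Random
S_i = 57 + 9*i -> [57, 66, 75, 84, 93]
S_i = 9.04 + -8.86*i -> [9.04, 0.18, -8.68, -17.54, -26.4]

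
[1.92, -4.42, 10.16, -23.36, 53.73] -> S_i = 1.92*(-2.30)^i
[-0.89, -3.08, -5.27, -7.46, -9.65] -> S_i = -0.89 + -2.19*i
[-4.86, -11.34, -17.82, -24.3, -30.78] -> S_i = -4.86 + -6.48*i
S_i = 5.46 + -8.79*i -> [5.46, -3.33, -12.12, -20.91, -29.7]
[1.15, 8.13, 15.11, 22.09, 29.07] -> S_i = 1.15 + 6.98*i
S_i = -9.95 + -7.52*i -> [-9.95, -17.47, -24.99, -32.51, -40.03]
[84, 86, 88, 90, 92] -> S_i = 84 + 2*i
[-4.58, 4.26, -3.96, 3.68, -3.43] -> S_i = -4.58*(-0.93)^i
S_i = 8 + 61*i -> [8, 69, 130, 191, 252]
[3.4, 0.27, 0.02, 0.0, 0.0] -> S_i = 3.40*0.08^i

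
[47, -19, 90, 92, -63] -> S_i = Random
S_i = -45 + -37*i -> [-45, -82, -119, -156, -193]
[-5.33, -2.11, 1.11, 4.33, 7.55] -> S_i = -5.33 + 3.22*i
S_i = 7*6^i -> [7, 42, 252, 1512, 9072]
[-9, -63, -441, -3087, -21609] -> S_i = -9*7^i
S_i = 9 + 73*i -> [9, 82, 155, 228, 301]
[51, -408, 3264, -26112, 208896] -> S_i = 51*-8^i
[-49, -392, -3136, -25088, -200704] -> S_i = -49*8^i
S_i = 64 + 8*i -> [64, 72, 80, 88, 96]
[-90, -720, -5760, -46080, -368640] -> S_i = -90*8^i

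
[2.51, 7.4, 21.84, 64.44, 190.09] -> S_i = 2.51*2.95^i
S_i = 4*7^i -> [4, 28, 196, 1372, 9604]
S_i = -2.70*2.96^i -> [-2.7, -7.99, -23.66, -70.02, -207.27]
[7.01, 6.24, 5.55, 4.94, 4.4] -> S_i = 7.01*0.89^i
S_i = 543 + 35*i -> [543, 578, 613, 648, 683]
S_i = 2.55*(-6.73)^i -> [2.55, -17.16, 115.5, -777.29, 5231.19]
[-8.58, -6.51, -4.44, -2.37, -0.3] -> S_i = -8.58 + 2.07*i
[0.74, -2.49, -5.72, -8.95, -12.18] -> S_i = 0.74 + -3.23*i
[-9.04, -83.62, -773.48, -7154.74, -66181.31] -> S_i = -9.04*9.25^i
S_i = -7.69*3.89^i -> [-7.69, -29.91, -116.37, -452.66, -1760.86]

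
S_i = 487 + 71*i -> [487, 558, 629, 700, 771]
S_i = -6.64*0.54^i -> [-6.64, -3.59, -1.94, -1.05, -0.56]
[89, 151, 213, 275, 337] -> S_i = 89 + 62*i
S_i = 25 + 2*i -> [25, 27, 29, 31, 33]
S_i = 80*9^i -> [80, 720, 6480, 58320, 524880]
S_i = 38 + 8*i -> [38, 46, 54, 62, 70]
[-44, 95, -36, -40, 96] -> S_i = Random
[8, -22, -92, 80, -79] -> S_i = Random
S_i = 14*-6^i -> [14, -84, 504, -3024, 18144]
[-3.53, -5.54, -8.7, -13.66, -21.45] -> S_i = -3.53*1.57^i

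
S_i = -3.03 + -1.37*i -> [-3.03, -4.4, -5.77, -7.14, -8.51]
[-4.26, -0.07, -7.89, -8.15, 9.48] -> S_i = Random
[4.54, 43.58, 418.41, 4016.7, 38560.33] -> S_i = 4.54*9.60^i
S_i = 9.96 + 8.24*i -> [9.96, 18.2, 26.44, 34.68, 42.92]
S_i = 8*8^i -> [8, 64, 512, 4096, 32768]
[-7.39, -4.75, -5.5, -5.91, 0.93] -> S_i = Random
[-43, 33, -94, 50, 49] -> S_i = Random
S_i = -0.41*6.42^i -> [-0.41, -2.63, -16.9, -108.49, -696.5]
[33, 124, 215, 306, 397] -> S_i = 33 + 91*i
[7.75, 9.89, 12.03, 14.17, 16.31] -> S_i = 7.75 + 2.14*i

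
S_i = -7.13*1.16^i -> [-7.13, -8.27, -9.59, -11.13, -12.91]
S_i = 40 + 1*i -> [40, 41, 42, 43, 44]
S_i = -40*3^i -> [-40, -120, -360, -1080, -3240]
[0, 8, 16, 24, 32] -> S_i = 0 + 8*i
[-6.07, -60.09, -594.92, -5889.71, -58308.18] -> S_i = -6.07*9.90^i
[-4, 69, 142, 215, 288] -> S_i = -4 + 73*i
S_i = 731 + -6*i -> [731, 725, 719, 713, 707]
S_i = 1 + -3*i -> [1, -2, -5, -8, -11]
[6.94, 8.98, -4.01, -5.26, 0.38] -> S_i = Random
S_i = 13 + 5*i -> [13, 18, 23, 28, 33]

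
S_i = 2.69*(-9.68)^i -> [2.69, -26.04, 252.06, -2439.94, 23618.58]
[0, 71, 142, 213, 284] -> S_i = 0 + 71*i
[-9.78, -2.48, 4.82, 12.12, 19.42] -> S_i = -9.78 + 7.30*i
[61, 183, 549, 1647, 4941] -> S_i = 61*3^i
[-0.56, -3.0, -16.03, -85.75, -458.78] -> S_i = -0.56*5.35^i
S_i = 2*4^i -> [2, 8, 32, 128, 512]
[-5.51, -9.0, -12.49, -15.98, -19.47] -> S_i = -5.51 + -3.49*i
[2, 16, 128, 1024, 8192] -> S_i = 2*8^i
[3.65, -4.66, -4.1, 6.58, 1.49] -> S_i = Random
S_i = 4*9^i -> [4, 36, 324, 2916, 26244]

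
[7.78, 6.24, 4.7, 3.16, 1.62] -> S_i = 7.78 + -1.54*i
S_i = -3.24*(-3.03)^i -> [-3.24, 9.82, -29.75, 90.13, -273.1]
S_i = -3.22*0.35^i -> [-3.22, -1.13, -0.39, -0.14, -0.05]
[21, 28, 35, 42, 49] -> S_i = 21 + 7*i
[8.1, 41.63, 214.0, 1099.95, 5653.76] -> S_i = 8.10*5.14^i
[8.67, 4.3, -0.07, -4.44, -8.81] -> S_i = 8.67 + -4.37*i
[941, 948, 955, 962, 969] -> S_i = 941 + 7*i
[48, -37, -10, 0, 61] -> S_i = Random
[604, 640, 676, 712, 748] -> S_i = 604 + 36*i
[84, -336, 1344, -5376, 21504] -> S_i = 84*-4^i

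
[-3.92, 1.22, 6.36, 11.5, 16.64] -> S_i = -3.92 + 5.14*i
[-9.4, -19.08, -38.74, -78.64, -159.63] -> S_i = -9.40*2.03^i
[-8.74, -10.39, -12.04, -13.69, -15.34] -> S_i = -8.74 + -1.65*i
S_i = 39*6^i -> [39, 234, 1404, 8424, 50544]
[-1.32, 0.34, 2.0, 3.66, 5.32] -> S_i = -1.32 + 1.66*i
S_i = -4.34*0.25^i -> [-4.34, -1.08, -0.27, -0.07, -0.02]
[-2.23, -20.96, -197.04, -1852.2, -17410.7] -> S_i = -2.23*9.40^i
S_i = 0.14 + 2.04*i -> [0.14, 2.18, 4.22, 6.26, 8.3]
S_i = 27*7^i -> [27, 189, 1323, 9261, 64827]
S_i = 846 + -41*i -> [846, 805, 764, 723, 682]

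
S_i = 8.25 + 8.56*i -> [8.25, 16.81, 25.37, 33.93, 42.49]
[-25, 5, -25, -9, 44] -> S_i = Random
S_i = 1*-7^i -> [1, -7, 49, -343, 2401]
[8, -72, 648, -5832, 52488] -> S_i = 8*-9^i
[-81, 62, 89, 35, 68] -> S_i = Random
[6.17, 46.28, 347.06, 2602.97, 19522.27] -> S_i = 6.17*7.50^i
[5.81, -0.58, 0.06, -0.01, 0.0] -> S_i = 5.81*(-0.10)^i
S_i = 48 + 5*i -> [48, 53, 58, 63, 68]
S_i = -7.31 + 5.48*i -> [-7.31, -1.83, 3.65, 9.13, 14.61]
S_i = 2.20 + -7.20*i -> [2.2, -5.0, -12.2, -19.4, -26.6]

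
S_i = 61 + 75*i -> [61, 136, 211, 286, 361]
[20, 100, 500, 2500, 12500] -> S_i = 20*5^i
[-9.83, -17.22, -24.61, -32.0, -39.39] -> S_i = -9.83 + -7.39*i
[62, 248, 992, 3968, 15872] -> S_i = 62*4^i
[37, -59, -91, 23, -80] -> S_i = Random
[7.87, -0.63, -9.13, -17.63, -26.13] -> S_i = 7.87 + -8.50*i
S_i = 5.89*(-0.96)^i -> [5.89, -5.65, 5.43, -5.21, 5.0]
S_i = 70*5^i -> [70, 350, 1750, 8750, 43750]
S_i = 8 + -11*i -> [8, -3, -14, -25, -36]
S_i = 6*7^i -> [6, 42, 294, 2058, 14406]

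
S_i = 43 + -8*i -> [43, 35, 27, 19, 11]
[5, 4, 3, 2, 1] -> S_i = 5 + -1*i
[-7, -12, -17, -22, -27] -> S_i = -7 + -5*i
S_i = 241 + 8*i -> [241, 249, 257, 265, 273]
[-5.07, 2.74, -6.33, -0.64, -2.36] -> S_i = Random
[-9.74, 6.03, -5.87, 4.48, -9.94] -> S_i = Random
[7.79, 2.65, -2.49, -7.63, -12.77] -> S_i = 7.79 + -5.14*i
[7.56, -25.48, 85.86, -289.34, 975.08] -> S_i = 7.56*(-3.37)^i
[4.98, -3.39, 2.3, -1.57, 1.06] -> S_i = 4.98*(-0.68)^i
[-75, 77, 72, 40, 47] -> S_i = Random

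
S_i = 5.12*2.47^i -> [5.12, 12.65, 31.24, 77.15, 190.57]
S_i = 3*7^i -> [3, 21, 147, 1029, 7203]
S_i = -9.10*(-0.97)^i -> [-9.1, 8.83, -8.56, 8.31, -8.06]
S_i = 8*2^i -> [8, 16, 32, 64, 128]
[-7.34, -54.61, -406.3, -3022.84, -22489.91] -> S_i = -7.34*7.44^i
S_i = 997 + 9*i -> [997, 1006, 1015, 1024, 1033]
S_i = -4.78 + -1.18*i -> [-4.78, -5.96, -7.14, -8.32, -9.5]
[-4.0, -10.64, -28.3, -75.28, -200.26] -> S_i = -4.00*2.66^i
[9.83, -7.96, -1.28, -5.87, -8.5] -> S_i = Random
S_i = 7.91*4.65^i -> [7.91, 36.78, 171.03, 795.31, 3698.18]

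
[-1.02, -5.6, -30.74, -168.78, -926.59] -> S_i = -1.02*5.49^i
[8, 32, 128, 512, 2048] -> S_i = 8*4^i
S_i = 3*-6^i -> [3, -18, 108, -648, 3888]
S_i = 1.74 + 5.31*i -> [1.74, 7.05, 12.36, 17.67, 22.98]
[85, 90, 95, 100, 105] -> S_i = 85 + 5*i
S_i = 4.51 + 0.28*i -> [4.51, 4.79, 5.07, 5.35, 5.63]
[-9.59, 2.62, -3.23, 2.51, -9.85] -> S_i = Random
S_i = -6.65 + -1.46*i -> [-6.65, -8.11, -9.57, -11.03, -12.49]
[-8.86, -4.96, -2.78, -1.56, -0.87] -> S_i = -8.86*0.56^i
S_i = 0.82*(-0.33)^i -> [0.82, -0.27, 0.09, -0.03, 0.01]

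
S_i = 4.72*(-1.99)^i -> [4.72, -9.39, 18.69, -37.2, 74.02]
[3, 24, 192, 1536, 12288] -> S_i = 3*8^i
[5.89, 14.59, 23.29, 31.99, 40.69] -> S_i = 5.89 + 8.70*i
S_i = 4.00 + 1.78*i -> [4.0, 5.78, 7.56, 9.34, 11.12]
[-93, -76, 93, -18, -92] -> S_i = Random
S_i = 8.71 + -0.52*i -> [8.71, 8.19, 7.67, 7.15, 6.63]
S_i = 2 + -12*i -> [2, -10, -22, -34, -46]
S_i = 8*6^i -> [8, 48, 288, 1728, 10368]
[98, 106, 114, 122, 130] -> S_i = 98 + 8*i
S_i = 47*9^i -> [47, 423, 3807, 34263, 308367]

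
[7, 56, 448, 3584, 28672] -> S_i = 7*8^i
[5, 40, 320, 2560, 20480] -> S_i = 5*8^i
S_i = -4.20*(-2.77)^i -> [-4.2, 11.63, -32.23, 89.27, -247.27]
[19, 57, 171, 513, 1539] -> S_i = 19*3^i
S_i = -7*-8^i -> [-7, 56, -448, 3584, -28672]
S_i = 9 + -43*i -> [9, -34, -77, -120, -163]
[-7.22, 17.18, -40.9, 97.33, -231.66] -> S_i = -7.22*(-2.38)^i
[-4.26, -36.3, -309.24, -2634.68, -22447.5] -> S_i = -4.26*8.52^i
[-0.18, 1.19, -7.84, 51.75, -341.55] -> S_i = -0.18*(-6.60)^i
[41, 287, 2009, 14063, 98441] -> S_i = 41*7^i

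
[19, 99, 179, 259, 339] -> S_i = 19 + 80*i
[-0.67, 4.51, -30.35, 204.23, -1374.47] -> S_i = -0.67*(-6.73)^i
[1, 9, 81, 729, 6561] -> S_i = 1*9^i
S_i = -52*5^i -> [-52, -260, -1300, -6500, -32500]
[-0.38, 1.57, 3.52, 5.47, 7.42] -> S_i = -0.38 + 1.95*i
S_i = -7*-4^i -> [-7, 28, -112, 448, -1792]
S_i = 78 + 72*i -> [78, 150, 222, 294, 366]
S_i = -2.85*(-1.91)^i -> [-2.85, 5.44, -10.4, 19.86, -37.93]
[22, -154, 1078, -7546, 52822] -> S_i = 22*-7^i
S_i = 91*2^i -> [91, 182, 364, 728, 1456]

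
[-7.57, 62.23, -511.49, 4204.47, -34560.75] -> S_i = -7.57*(-8.22)^i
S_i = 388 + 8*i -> [388, 396, 404, 412, 420]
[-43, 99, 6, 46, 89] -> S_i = Random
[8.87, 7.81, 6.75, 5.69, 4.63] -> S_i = 8.87 + -1.06*i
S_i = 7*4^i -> [7, 28, 112, 448, 1792]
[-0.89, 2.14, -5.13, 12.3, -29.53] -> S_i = -0.89*(-2.40)^i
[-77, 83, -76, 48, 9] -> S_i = Random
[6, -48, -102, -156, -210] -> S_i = 6 + -54*i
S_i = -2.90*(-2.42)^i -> [-2.9, 7.02, -16.98, 41.1, -99.46]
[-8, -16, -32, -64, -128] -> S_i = -8*2^i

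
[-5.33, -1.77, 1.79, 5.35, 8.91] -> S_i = -5.33 + 3.56*i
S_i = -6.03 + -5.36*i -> [-6.03, -11.39, -16.75, -22.11, -27.47]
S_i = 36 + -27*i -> [36, 9, -18, -45, -72]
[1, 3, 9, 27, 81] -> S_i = 1*3^i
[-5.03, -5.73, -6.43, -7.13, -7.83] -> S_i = -5.03 + -0.70*i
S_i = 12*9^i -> [12, 108, 972, 8748, 78732]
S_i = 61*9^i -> [61, 549, 4941, 44469, 400221]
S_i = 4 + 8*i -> [4, 12, 20, 28, 36]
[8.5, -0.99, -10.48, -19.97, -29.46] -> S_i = 8.50 + -9.49*i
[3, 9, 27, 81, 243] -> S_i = 3*3^i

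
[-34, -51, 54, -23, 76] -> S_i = Random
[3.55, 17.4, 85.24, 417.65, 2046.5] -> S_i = 3.55*4.90^i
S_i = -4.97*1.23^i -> [-4.97, -6.11, -7.52, -9.25, -11.38]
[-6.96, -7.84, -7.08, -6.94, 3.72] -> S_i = Random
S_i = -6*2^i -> [-6, -12, -24, -48, -96]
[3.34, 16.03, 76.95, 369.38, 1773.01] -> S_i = 3.34*4.80^i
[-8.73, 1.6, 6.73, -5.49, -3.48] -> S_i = Random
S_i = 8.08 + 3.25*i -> [8.08, 11.33, 14.58, 17.83, 21.08]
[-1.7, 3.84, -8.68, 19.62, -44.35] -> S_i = -1.70*(-2.26)^i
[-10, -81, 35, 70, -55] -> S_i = Random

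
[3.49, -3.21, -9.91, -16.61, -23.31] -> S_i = 3.49 + -6.70*i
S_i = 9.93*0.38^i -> [9.93, 3.77, 1.43, 0.54, 0.21]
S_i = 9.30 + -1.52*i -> [9.3, 7.78, 6.26, 4.74, 3.22]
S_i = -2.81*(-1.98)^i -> [-2.81, 5.56, -11.02, 21.81, -43.19]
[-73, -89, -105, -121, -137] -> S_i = -73 + -16*i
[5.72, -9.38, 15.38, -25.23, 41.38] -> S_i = 5.72*(-1.64)^i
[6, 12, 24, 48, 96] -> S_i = 6*2^i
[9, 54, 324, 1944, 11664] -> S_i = 9*6^i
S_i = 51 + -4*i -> [51, 47, 43, 39, 35]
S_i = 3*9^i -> [3, 27, 243, 2187, 19683]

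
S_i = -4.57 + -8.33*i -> [-4.57, -12.9, -21.23, -29.56, -37.89]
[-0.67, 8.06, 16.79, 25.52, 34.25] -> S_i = -0.67 + 8.73*i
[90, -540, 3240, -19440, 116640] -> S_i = 90*-6^i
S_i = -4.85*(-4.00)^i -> [-4.85, 19.4, -77.6, 310.4, -1241.6]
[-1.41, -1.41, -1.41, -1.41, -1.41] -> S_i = -1.41 + -0.00*i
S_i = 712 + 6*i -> [712, 718, 724, 730, 736]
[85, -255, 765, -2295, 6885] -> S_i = 85*-3^i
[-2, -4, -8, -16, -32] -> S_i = -2*2^i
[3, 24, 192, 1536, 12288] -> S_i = 3*8^i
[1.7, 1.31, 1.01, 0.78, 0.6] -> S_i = 1.70*0.77^i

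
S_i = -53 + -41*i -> [-53, -94, -135, -176, -217]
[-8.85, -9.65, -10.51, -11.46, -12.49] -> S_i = -8.85*1.09^i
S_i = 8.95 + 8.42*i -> [8.95, 17.37, 25.79, 34.21, 42.63]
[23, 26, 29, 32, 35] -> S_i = 23 + 3*i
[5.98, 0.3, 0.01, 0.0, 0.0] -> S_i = 5.98*0.05^i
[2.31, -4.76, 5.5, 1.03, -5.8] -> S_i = Random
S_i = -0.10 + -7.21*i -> [-0.1, -7.31, -14.52, -21.73, -28.94]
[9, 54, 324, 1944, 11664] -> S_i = 9*6^i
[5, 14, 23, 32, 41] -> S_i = 5 + 9*i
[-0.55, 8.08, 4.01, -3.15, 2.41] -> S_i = Random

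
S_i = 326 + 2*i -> [326, 328, 330, 332, 334]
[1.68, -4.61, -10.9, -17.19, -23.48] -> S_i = 1.68 + -6.29*i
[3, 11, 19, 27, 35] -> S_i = 3 + 8*i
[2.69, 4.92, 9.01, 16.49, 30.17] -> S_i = 2.69*1.83^i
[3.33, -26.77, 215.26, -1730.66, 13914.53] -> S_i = 3.33*(-8.04)^i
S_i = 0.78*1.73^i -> [0.78, 1.35, 2.33, 4.04, 6.99]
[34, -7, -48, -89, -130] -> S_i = 34 + -41*i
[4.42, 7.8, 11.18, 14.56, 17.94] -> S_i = 4.42 + 3.38*i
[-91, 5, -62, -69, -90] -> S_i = Random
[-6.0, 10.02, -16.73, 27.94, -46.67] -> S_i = -6.00*(-1.67)^i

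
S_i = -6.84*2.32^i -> [-6.84, -15.87, -36.82, -85.41, -198.16]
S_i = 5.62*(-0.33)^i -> [5.62, -1.85, 0.61, -0.2, 0.07]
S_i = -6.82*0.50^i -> [-6.82, -3.41, -1.7, -0.85, -0.43]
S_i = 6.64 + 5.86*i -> [6.64, 12.5, 18.36, 24.22, 30.08]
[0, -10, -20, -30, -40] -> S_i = 0 + -10*i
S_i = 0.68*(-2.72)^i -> [0.68, -1.85, 5.03, -13.68, 37.22]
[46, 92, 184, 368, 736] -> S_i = 46*2^i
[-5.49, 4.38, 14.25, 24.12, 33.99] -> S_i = -5.49 + 9.87*i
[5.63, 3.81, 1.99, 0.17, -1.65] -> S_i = 5.63 + -1.82*i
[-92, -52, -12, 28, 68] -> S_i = -92 + 40*i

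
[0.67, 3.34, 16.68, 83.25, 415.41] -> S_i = 0.67*4.99^i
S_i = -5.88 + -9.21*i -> [-5.88, -15.09, -24.3, -33.51, -42.72]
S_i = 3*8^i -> [3, 24, 192, 1536, 12288]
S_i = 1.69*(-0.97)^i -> [1.69, -1.64, 1.59, -1.54, 1.5]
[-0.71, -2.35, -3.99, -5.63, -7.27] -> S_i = -0.71 + -1.64*i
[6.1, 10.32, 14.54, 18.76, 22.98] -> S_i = 6.10 + 4.22*i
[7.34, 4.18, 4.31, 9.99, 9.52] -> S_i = Random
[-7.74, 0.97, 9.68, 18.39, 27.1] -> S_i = -7.74 + 8.71*i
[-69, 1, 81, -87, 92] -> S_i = Random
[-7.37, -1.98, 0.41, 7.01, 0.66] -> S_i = Random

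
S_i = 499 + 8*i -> [499, 507, 515, 523, 531]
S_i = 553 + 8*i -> [553, 561, 569, 577, 585]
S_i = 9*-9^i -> [9, -81, 729, -6561, 59049]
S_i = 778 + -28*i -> [778, 750, 722, 694, 666]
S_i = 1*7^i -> [1, 7, 49, 343, 2401]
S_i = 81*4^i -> [81, 324, 1296, 5184, 20736]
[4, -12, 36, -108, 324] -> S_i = 4*-3^i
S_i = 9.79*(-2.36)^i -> [9.79, -23.1, 54.53, -128.68, 303.69]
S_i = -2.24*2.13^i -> [-2.24, -4.77, -10.16, -21.65, -46.11]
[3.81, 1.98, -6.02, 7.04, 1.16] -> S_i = Random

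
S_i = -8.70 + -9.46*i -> [-8.7, -18.16, -27.62, -37.08, -46.54]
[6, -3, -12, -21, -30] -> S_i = 6 + -9*i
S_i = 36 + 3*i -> [36, 39, 42, 45, 48]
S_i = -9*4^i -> [-9, -36, -144, -576, -2304]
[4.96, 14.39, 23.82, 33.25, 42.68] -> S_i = 4.96 + 9.43*i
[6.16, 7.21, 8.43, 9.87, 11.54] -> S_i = 6.16*1.17^i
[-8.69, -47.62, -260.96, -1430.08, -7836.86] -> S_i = -8.69*5.48^i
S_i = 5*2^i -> [5, 10, 20, 40, 80]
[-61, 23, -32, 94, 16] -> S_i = Random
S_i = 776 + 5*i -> [776, 781, 786, 791, 796]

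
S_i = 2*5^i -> [2, 10, 50, 250, 1250]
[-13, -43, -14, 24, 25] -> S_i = Random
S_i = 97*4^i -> [97, 388, 1552, 6208, 24832]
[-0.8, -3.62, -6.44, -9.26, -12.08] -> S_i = -0.80 + -2.82*i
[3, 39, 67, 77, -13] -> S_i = Random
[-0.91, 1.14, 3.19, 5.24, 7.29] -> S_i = -0.91 + 2.05*i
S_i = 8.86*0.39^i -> [8.86, 3.46, 1.35, 0.53, 0.2]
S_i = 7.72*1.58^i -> [7.72, 12.2, 19.27, 30.45, 48.11]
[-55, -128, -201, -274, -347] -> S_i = -55 + -73*i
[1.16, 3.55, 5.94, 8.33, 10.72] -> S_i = 1.16 + 2.39*i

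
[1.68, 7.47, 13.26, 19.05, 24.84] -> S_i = 1.68 + 5.79*i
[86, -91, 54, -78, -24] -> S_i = Random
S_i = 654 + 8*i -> [654, 662, 670, 678, 686]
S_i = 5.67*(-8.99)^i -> [5.67, -50.97, 458.25, -4119.67, 37035.81]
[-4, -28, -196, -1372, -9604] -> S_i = -4*7^i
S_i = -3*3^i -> [-3, -9, -27, -81, -243]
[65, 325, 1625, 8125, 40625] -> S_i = 65*5^i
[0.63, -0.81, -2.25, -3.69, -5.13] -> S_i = 0.63 + -1.44*i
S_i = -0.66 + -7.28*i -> [-0.66, -7.94, -15.22, -22.5, -29.78]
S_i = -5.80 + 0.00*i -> [-5.8, -5.8, -5.8, -5.8, -5.8]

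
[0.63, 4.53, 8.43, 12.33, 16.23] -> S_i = 0.63 + 3.90*i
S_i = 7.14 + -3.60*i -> [7.14, 3.54, -0.06, -3.66, -7.26]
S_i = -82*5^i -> [-82, -410, -2050, -10250, -51250]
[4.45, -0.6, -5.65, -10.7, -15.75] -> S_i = 4.45 + -5.05*i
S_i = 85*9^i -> [85, 765, 6885, 61965, 557685]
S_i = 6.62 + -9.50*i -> [6.62, -2.88, -12.38, -21.88, -31.38]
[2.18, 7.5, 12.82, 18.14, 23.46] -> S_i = 2.18 + 5.32*i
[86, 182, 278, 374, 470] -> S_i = 86 + 96*i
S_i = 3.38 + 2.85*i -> [3.38, 6.23, 9.08, 11.93, 14.78]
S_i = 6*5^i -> [6, 30, 150, 750, 3750]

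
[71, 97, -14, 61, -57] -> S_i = Random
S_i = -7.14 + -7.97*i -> [-7.14, -15.11, -23.08, -31.05, -39.02]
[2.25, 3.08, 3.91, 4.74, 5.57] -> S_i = 2.25 + 0.83*i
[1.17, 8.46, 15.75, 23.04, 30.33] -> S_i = 1.17 + 7.29*i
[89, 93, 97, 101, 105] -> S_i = 89 + 4*i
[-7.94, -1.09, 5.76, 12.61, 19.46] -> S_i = -7.94 + 6.85*i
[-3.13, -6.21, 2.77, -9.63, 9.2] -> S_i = Random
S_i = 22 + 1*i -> [22, 23, 24, 25, 26]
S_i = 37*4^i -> [37, 148, 592, 2368, 9472]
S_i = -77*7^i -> [-77, -539, -3773, -26411, -184877]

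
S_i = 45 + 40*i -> [45, 85, 125, 165, 205]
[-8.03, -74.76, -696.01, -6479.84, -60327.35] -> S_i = -8.03*9.31^i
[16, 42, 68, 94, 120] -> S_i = 16 + 26*i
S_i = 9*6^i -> [9, 54, 324, 1944, 11664]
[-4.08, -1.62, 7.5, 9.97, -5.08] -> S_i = Random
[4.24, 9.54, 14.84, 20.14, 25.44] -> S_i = 4.24 + 5.30*i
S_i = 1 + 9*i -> [1, 10, 19, 28, 37]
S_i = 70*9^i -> [70, 630, 5670, 51030, 459270]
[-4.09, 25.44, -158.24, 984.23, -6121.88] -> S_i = -4.09*(-6.22)^i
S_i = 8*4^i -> [8, 32, 128, 512, 2048]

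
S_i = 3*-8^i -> [3, -24, 192, -1536, 12288]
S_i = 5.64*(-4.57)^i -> [5.64, -25.77, 117.79, -538.3, 2460.05]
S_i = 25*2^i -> [25, 50, 100, 200, 400]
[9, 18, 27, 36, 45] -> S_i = 9 + 9*i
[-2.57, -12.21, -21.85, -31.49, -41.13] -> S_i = -2.57 + -9.64*i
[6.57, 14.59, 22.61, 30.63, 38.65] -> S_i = 6.57 + 8.02*i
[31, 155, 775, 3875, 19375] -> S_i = 31*5^i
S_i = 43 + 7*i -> [43, 50, 57, 64, 71]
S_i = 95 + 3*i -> [95, 98, 101, 104, 107]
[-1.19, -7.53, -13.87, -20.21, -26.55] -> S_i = -1.19 + -6.34*i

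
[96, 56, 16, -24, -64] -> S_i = 96 + -40*i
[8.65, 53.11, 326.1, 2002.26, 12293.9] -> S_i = 8.65*6.14^i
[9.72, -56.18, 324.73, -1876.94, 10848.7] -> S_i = 9.72*(-5.78)^i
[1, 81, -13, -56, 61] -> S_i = Random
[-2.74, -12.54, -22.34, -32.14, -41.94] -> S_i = -2.74 + -9.80*i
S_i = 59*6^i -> [59, 354, 2124, 12744, 76464]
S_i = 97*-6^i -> [97, -582, 3492, -20952, 125712]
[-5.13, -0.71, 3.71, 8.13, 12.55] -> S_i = -5.13 + 4.42*i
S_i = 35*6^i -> [35, 210, 1260, 7560, 45360]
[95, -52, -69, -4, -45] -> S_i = Random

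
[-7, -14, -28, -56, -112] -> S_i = -7*2^i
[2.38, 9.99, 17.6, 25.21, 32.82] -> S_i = 2.38 + 7.61*i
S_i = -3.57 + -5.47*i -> [-3.57, -9.04, -14.51, -19.98, -25.45]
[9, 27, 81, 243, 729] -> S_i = 9*3^i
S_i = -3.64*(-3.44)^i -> [-3.64, 12.52, -43.07, 148.18, -509.72]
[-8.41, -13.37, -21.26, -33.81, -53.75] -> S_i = -8.41*1.59^i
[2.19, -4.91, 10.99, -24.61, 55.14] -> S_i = 2.19*(-2.24)^i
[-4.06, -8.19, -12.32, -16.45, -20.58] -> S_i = -4.06 + -4.13*i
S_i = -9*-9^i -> [-9, 81, -729, 6561, -59049]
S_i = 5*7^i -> [5, 35, 245, 1715, 12005]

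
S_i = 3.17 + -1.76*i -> [3.17, 1.41, -0.35, -2.11, -3.87]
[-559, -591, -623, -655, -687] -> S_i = -559 + -32*i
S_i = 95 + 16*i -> [95, 111, 127, 143, 159]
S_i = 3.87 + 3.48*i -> [3.87, 7.35, 10.83, 14.31, 17.79]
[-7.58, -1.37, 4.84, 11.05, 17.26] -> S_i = -7.58 + 6.21*i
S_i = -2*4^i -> [-2, -8, -32, -128, -512]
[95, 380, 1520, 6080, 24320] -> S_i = 95*4^i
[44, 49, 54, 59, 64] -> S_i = 44 + 5*i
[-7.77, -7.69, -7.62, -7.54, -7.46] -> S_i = -7.77*0.99^i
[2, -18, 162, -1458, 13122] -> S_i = 2*-9^i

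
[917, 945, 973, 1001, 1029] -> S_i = 917 + 28*i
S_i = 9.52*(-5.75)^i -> [9.52, -54.74, 314.76, -1809.84, 10406.59]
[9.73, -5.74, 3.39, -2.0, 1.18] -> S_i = 9.73*(-0.59)^i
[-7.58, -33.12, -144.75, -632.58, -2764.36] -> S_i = -7.58*4.37^i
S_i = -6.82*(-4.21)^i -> [-6.82, 28.71, -120.88, 508.9, -2142.46]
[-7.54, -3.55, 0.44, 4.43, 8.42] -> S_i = -7.54 + 3.99*i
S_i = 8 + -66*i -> [8, -58, -124, -190, -256]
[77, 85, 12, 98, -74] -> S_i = Random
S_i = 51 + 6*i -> [51, 57, 63, 69, 75]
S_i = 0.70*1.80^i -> [0.7, 1.26, 2.27, 4.08, 7.35]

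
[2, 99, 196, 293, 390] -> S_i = 2 + 97*i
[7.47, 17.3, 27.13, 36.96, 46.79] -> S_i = 7.47 + 9.83*i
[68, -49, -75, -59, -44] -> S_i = Random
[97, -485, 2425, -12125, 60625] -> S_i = 97*-5^i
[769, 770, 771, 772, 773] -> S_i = 769 + 1*i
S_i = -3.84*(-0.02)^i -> [-3.84, 0.08, -0.0, 0.0, -0.0]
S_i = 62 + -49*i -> [62, 13, -36, -85, -134]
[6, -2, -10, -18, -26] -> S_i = 6 + -8*i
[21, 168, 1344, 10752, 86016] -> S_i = 21*8^i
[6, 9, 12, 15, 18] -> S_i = 6 + 3*i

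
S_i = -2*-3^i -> [-2, 6, -18, 54, -162]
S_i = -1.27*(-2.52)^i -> [-1.27, 3.2, -8.07, 20.32, -51.22]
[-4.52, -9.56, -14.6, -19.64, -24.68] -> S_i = -4.52 + -5.04*i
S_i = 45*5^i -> [45, 225, 1125, 5625, 28125]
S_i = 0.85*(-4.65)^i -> [0.85, -3.95, 18.38, -85.46, 397.4]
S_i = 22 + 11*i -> [22, 33, 44, 55, 66]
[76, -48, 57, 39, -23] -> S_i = Random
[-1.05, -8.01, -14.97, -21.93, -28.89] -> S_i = -1.05 + -6.96*i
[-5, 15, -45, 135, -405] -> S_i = -5*-3^i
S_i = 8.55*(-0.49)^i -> [8.55, -4.19, 2.05, -1.01, 0.49]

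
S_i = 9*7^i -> [9, 63, 441, 3087, 21609]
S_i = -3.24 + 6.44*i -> [-3.24, 3.2, 9.64, 16.08, 22.52]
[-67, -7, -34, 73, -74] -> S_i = Random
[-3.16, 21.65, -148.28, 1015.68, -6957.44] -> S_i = -3.16*(-6.85)^i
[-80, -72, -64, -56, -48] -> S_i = -80 + 8*i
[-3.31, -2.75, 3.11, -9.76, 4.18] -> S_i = Random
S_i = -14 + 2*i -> [-14, -12, -10, -8, -6]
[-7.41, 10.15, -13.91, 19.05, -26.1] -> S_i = -7.41*(-1.37)^i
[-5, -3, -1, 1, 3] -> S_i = -5 + 2*i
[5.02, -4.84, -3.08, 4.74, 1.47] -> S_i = Random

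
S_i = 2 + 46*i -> [2, 48, 94, 140, 186]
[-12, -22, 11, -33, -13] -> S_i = Random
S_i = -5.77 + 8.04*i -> [-5.77, 2.27, 10.31, 18.35, 26.39]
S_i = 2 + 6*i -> [2, 8, 14, 20, 26]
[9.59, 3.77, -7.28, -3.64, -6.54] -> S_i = Random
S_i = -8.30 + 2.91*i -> [-8.3, -5.39, -2.48, 0.43, 3.34]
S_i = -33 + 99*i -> [-33, 66, 165, 264, 363]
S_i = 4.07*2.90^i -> [4.07, 11.8, 34.23, 99.26, 287.86]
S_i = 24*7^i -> [24, 168, 1176, 8232, 57624]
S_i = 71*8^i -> [71, 568, 4544, 36352, 290816]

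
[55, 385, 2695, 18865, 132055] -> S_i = 55*7^i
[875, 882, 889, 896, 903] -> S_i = 875 + 7*i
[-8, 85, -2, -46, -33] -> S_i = Random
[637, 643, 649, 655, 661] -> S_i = 637 + 6*i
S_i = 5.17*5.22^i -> [5.17, 26.99, 140.87, 735.36, 3838.6]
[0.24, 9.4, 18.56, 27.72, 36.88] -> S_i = 0.24 + 9.16*i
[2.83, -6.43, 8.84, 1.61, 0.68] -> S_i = Random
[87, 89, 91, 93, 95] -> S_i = 87 + 2*i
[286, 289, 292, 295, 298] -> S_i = 286 + 3*i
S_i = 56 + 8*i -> [56, 64, 72, 80, 88]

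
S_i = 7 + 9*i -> [7, 16, 25, 34, 43]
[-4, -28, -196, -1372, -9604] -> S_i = -4*7^i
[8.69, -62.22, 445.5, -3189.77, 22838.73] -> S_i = 8.69*(-7.16)^i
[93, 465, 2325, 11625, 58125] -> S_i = 93*5^i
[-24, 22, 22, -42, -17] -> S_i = Random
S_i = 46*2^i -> [46, 92, 184, 368, 736]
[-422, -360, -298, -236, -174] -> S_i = -422 + 62*i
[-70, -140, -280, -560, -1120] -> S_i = -70*2^i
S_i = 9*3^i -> [9, 27, 81, 243, 729]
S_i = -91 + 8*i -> [-91, -83, -75, -67, -59]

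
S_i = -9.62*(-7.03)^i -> [-9.62, 67.63, -475.43, 3342.27, -23496.13]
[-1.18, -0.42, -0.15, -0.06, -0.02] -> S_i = -1.18*0.36^i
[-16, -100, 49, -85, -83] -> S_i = Random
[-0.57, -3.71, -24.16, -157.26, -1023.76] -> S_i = -0.57*6.51^i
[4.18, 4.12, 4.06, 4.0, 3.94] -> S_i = 4.18 + -0.06*i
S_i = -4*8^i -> [-4, -32, -256, -2048, -16384]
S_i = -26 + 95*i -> [-26, 69, 164, 259, 354]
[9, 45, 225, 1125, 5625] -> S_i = 9*5^i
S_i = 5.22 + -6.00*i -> [5.22, -0.78, -6.78, -12.78, -18.78]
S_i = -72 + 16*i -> [-72, -56, -40, -24, -8]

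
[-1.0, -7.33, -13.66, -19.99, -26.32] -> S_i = -1.00 + -6.33*i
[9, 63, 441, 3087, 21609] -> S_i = 9*7^i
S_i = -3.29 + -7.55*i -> [-3.29, -10.84, -18.39, -25.94, -33.49]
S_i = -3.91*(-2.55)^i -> [-3.91, 9.97, -25.42, 64.83, -165.32]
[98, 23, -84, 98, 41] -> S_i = Random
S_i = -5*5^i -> [-5, -25, -125, -625, -3125]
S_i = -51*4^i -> [-51, -204, -816, -3264, -13056]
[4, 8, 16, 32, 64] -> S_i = 4*2^i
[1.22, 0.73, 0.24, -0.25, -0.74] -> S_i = 1.22 + -0.49*i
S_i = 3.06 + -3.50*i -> [3.06, -0.44, -3.94, -7.44, -10.94]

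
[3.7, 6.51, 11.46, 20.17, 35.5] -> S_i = 3.70*1.76^i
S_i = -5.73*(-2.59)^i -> [-5.73, 14.84, -38.44, 99.55, -257.84]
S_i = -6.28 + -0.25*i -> [-6.28, -6.53, -6.78, -7.03, -7.28]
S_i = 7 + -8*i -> [7, -1, -9, -17, -25]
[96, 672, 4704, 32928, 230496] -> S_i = 96*7^i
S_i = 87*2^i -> [87, 174, 348, 696, 1392]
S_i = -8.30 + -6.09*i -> [-8.3, -14.39, -20.48, -26.57, -32.66]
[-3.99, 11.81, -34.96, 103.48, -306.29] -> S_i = -3.99*(-2.96)^i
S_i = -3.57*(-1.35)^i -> [-3.57, 4.82, -6.51, 8.78, -11.86]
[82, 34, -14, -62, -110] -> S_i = 82 + -48*i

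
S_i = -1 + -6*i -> [-1, -7, -13, -19, -25]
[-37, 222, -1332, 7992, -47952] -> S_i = -37*-6^i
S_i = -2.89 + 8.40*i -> [-2.89, 5.51, 13.91, 22.31, 30.71]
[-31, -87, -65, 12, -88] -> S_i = Random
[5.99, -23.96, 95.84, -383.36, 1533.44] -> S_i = 5.99*(-4.00)^i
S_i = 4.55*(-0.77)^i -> [4.55, -3.5, 2.7, -2.08, 1.6]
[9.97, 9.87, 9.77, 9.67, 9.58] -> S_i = 9.97*0.99^i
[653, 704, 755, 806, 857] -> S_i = 653 + 51*i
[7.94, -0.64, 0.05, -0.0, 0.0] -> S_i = 7.94*(-0.08)^i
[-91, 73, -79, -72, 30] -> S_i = Random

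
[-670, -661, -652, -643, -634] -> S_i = -670 + 9*i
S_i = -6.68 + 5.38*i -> [-6.68, -1.3, 4.08, 9.46, 14.84]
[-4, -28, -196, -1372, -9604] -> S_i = -4*7^i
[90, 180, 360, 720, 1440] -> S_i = 90*2^i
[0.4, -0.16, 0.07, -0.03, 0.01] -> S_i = 0.40*(-0.41)^i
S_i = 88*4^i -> [88, 352, 1408, 5632, 22528]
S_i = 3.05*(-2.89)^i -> [3.05, -8.81, 25.47, -73.62, 212.76]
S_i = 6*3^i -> [6, 18, 54, 162, 486]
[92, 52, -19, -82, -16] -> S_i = Random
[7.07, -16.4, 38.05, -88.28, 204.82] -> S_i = 7.07*(-2.32)^i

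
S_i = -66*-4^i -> [-66, 264, -1056, 4224, -16896]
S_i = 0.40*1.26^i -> [0.4, 0.5, 0.64, 0.8, 1.01]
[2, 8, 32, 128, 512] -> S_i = 2*4^i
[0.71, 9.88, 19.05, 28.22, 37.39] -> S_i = 0.71 + 9.17*i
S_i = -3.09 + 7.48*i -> [-3.09, 4.39, 11.87, 19.35, 26.83]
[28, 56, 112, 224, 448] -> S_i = 28*2^i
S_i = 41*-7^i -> [41, -287, 2009, -14063, 98441]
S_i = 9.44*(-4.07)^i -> [9.44, -38.42, 156.37, -636.44, 2590.3]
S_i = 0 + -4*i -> [0, -4, -8, -12, -16]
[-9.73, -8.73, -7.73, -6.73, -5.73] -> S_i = -9.73 + 1.00*i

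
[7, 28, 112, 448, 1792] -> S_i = 7*4^i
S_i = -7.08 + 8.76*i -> [-7.08, 1.68, 10.44, 19.2, 27.96]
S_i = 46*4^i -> [46, 184, 736, 2944, 11776]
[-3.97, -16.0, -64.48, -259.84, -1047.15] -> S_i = -3.97*4.03^i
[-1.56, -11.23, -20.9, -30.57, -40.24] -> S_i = -1.56 + -9.67*i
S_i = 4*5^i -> [4, 20, 100, 500, 2500]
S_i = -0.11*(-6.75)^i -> [-0.11, 0.74, -5.01, 33.83, -228.35]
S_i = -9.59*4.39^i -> [-9.59, -42.1, -184.82, -811.36, -3561.86]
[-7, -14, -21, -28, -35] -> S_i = -7 + -7*i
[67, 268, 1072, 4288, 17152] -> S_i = 67*4^i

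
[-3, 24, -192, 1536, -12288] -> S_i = -3*-8^i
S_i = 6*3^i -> [6, 18, 54, 162, 486]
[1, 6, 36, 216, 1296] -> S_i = 1*6^i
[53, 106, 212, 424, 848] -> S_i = 53*2^i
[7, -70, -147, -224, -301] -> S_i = 7 + -77*i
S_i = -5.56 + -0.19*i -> [-5.56, -5.75, -5.94, -6.13, -6.32]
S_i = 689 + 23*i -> [689, 712, 735, 758, 781]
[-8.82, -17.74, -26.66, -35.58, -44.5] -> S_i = -8.82 + -8.92*i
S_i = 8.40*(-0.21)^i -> [8.4, -1.76, 0.37, -0.08, 0.02]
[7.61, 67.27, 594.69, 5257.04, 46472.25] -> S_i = 7.61*8.84^i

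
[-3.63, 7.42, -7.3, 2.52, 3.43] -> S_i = Random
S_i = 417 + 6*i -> [417, 423, 429, 435, 441]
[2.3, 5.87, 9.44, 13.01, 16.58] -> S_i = 2.30 + 3.57*i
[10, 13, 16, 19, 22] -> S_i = 10 + 3*i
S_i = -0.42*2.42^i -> [-0.42, -1.02, -2.46, -5.95, -14.4]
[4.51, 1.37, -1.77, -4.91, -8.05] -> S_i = 4.51 + -3.14*i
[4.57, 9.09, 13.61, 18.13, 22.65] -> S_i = 4.57 + 4.52*i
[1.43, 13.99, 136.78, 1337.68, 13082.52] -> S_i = 1.43*9.78^i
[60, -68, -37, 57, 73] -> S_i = Random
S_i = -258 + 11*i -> [-258, -247, -236, -225, -214]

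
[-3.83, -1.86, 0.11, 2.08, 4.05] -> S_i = -3.83 + 1.97*i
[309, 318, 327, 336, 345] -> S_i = 309 + 9*i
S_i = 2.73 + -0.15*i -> [2.73, 2.58, 2.43, 2.28, 2.13]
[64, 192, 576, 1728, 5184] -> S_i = 64*3^i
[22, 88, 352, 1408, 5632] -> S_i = 22*4^i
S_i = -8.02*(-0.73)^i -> [-8.02, 5.85, -4.27, 3.12, -2.28]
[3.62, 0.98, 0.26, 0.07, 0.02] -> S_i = 3.62*0.27^i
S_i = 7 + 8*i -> [7, 15, 23, 31, 39]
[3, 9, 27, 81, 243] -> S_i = 3*3^i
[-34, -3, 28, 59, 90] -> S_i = -34 + 31*i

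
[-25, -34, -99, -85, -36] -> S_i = Random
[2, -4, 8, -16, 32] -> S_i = 2*-2^i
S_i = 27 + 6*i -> [27, 33, 39, 45, 51]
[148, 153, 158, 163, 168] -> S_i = 148 + 5*i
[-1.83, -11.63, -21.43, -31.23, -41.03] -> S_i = -1.83 + -9.80*i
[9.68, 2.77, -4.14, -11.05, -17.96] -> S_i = 9.68 + -6.91*i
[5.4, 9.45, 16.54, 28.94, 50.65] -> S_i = 5.40*1.75^i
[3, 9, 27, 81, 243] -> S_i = 3*3^i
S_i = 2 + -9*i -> [2, -7, -16, -25, -34]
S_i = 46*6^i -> [46, 276, 1656, 9936, 59616]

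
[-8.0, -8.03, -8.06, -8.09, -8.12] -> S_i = -8.00 + -0.03*i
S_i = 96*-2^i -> [96, -192, 384, -768, 1536]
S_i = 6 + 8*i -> [6, 14, 22, 30, 38]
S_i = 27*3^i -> [27, 81, 243, 729, 2187]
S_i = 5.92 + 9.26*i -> [5.92, 15.18, 24.44, 33.7, 42.96]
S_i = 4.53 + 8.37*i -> [4.53, 12.9, 21.27, 29.64, 38.01]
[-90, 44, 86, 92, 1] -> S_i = Random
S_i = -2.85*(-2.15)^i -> [-2.85, 6.13, -13.17, 28.32, -60.9]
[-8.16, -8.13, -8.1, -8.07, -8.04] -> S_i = -8.16 + 0.03*i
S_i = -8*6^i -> [-8, -48, -288, -1728, -10368]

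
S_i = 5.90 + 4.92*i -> [5.9, 10.82, 15.74, 20.66, 25.58]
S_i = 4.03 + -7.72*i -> [4.03, -3.69, -11.41, -19.13, -26.85]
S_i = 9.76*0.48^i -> [9.76, 4.68, 2.25, 1.08, 0.52]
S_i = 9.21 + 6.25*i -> [9.21, 15.46, 21.71, 27.96, 34.21]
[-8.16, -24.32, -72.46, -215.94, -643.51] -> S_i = -8.16*2.98^i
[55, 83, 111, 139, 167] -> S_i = 55 + 28*i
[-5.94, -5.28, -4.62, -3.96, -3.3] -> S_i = -5.94 + 0.66*i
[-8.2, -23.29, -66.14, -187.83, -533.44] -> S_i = -8.20*2.84^i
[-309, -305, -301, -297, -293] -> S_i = -309 + 4*i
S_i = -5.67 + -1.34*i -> [-5.67, -7.01, -8.35, -9.69, -11.03]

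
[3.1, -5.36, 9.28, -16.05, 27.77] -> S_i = 3.10*(-1.73)^i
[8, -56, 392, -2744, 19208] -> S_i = 8*-7^i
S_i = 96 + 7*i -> [96, 103, 110, 117, 124]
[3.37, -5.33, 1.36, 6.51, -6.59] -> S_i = Random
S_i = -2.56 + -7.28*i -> [-2.56, -9.84, -17.12, -24.4, -31.68]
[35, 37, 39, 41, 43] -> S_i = 35 + 2*i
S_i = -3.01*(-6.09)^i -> [-3.01, 18.33, -111.64, 679.86, -4140.34]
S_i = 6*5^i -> [6, 30, 150, 750, 3750]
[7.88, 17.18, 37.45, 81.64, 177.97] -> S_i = 7.88*2.18^i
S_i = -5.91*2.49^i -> [-5.91, -14.72, -36.64, -91.24, -227.19]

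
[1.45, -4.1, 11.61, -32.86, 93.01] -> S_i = 1.45*(-2.83)^i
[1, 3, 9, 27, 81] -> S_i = 1*3^i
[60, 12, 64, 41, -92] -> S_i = Random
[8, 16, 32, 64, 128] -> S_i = 8*2^i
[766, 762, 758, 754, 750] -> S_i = 766 + -4*i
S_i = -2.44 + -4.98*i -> [-2.44, -7.42, -12.4, -17.38, -22.36]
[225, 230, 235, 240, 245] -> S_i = 225 + 5*i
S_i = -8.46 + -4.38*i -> [-8.46, -12.84, -17.22, -21.6, -25.98]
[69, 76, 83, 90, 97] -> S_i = 69 + 7*i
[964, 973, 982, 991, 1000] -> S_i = 964 + 9*i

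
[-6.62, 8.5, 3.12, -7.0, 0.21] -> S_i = Random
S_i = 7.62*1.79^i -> [7.62, 13.64, 24.42, 43.7, 78.23]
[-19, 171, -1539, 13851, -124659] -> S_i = -19*-9^i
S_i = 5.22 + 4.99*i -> [5.22, 10.21, 15.2, 20.19, 25.18]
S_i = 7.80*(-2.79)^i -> [7.8, -21.76, 60.72, -169.4, 472.62]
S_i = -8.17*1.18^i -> [-8.17, -9.64, -11.38, -13.42, -15.84]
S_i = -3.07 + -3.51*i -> [-3.07, -6.58, -10.09, -13.6, -17.11]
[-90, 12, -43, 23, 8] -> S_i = Random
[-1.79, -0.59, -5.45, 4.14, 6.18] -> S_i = Random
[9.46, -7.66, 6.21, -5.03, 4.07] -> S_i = 9.46*(-0.81)^i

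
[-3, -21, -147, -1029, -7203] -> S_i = -3*7^i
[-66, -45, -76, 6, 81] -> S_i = Random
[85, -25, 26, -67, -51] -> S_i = Random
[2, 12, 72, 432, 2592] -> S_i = 2*6^i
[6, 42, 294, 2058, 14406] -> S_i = 6*7^i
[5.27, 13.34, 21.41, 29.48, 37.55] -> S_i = 5.27 + 8.07*i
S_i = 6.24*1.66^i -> [6.24, 10.36, 17.19, 28.54, 47.38]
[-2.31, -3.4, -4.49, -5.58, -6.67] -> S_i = -2.31 + -1.09*i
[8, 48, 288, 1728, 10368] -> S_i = 8*6^i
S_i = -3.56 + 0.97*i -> [-3.56, -2.59, -1.62, -0.65, 0.32]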